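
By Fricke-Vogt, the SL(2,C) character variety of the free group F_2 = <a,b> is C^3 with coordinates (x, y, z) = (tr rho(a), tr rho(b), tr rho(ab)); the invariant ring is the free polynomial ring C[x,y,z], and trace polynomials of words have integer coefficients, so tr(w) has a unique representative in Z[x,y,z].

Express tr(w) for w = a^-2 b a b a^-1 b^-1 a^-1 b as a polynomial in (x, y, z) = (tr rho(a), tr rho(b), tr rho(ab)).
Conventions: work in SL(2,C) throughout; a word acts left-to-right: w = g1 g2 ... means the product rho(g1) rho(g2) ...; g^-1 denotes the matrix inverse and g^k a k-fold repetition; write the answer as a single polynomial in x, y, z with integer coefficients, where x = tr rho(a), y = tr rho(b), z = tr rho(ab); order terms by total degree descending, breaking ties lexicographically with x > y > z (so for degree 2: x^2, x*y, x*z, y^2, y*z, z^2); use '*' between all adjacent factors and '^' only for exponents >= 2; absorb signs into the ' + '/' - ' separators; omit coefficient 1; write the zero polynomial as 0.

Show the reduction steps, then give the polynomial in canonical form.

x^3*y^2*z^2 - x^4*y*z - x^2*y^3*z - 2*x^2*y*z^3 + x^3*y^2 + x^3*z^2 + x*z^4 + 4*x^2*y*z + y^3*z + y*z^3 - x^3 - 2*x*y^2 - 4*x*z^2 - 3*y*z + 3*x

trace(b^2) = trace(b)*trace(b) - trace(1) = y^2 - 2
trace(b a b a) = trace(a b)*trace(a b) - trace(1)   [split at repeated a] = z^2 - 2
trace(b a b) = trace(b)*trace(a b) - trace(a) = y*z - x
trace(a b a^2 b) = trace(a)*trace(b a b a) - trace(b a b) = x*z^2 - y*z - x
trace(b a^2) = trace(a)*trace(b a) - trace(b) = x*z - y
trace(a b a^2) = trace(a)*trace(b a^2) - trace(b a) = x^2*z - x*y - z
trace(a b^2 a b a) = trace(b)*trace(a b a^2 b) - trace(a b a^2) = x*y*z^2 - x^2*z - y^2*z + z
trace(a b a b a b) = trace(b a)*trace(b a b a) - trace(b^-1 a^-1)   [split at repeated b] = z^3 - 3*z
trace(a b^2 a b a b) = trace(b)*trace(a b a b a b) - trace(a b a b a) = y*z^3 - x*z^2 - 2*y*z + x
trace(b^2 a b a b^-1 a) = trace(a b^2 a b a)*trace(b) - trace(a b^2 a b a b) = x*y^2*z^2 - x^2*y*z - y^3*z - y*z^3 + x*z^2 + 3*y*z - x
trace(b^-1 a^-1 b^2 a b a) = trace(b^2 a b a b^-1)*trace(a) - trace(b^2 a b a b^-1 a) = -x*y^2*z^2 + x^2*y*z + y^3*z + y*z^3 - 3*y*z - x
trace(b a b a^-1 b^-1 a^-1 b) = trace(b^-1 a^-1 b^2 a b)*trace(a) - trace(b^-1 a^-1 b^2 a b a) = x*y^2*z^2 - x^2*y*z - y^3*z - y*z^3 + x*y^2 + 3*y*z - x
trace(b a b a b) = trace(b)*trace(a b a b) - trace(a b a) = y*z^2 - x*z - y
trace(b a b a b a b a) = trace(b a b a b a)*trace(b a) - trace(a b a b)   [split at repeated b] = z^4 - 4*z^2 + 2
trace(a b a b a b a^-1 b) = trace(b a b a b a b)*trace(a) - trace(b a b a b a b a) = x*y*z^3 - x^2*z^2 - z^4 - 2*x*y*z + x^2 + 4*z^2 - 2
trace(b a b a b a^-1 b^-1 a) = trace(a b a b a b a^-1)*trace(b) - trace(a b a b a b a^-1 b) = -x*y*z^3 + x^2*z^2 + y^2*z^2 + z^4 + x*y*z - x^2 - y^2 - 4*z^2 + 2
trace(b a b a^-1 b^-1 a^-1 b a) = trace(b a b a b a^-1 b^-1)*trace(a) - trace(b a b a b a^-1 b^-1 a) = x*y*z^3 - x^2*z^2 - y^2*z^2 - z^4 + y^2 + 4*z^2 - 2
trace(a^-1 b a b a^-1 b^-1 a^-1 b) = trace(b a b a^-1 b^-1 a^-1 b)*trace(a) - trace(b a b a^-1 b^-1 a^-1 b a) = x^2*y^2*z^2 - x^3*y*z - x*y^3*z - 2*x*y*z^3 + x^2*y^2 + x^2*z^2 + y^2*z^2 + z^4 + 3*x*y*z - x^2 - y^2 - 4*z^2 + 2
trace(a^-2 b a b a^-1 b^-1 a^-1 b) = trace(a^-1 b a b a^-1 b^-1 a^-1 b)*trace(a) - trace(a^-1 b a b a^-1 b^-1 a^-1 b a) = x^3*y^2*z^2 - x^4*y*z - x^2*y^3*z - 2*x^2*y*z^3 + x^3*y^2 + x^3*z^2 + x*z^4 + 4*x^2*y*z + y^3*z + y*z^3 - x^3 - 2*x*y^2 - 4*x*z^2 - 3*y*z + 3*x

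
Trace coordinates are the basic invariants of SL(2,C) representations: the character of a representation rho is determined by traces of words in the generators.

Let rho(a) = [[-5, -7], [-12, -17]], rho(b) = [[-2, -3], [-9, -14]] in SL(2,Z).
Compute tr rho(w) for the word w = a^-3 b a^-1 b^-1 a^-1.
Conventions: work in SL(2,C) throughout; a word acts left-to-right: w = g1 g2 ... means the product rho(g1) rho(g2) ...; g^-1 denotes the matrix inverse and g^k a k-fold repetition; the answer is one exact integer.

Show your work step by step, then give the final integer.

-15693898

rho(a^-1) = [[-17, 7], [12, -5]]
... * rho(a^-1) = [[-17, 7], [12, -5]]  ->  [[373, -154], [-264, 109]]
... * rho(a^-1) = [[-17, 7], [12, -5]]  ->  [[-8189, 3381], [5796, -2393]]
... * rho(b) = [[-2, -3], [-9, -14]]  ->  [[-14051, -22767], [9945, 16114]]
... * rho(a^-1) = [[-17, 7], [12, -5]]  ->  [[-34337, 15478], [24303, -10955]]
... * rho(b^-1) = [[-14, 3], [9, -2]]  ->  [[620020, -133967], [-438837, 94819]]
... * rho(a^-1) = [[-17, 7], [12, -5]]  ->  [[-12147944, 5009975], [8598057, -3545954]]
tr = -12147944 + -3545954 = -15693898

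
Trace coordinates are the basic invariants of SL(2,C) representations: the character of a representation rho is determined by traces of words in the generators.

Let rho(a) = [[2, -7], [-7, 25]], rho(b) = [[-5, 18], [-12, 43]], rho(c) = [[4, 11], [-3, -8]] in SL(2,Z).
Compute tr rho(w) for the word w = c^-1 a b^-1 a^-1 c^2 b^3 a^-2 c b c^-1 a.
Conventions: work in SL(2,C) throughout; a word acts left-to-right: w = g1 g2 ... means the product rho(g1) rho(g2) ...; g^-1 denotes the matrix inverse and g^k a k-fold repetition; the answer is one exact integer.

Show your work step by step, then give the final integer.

-11915736103492

rho(c^-1) = [[-8, -11], [3, 4]]
... * rho(a) = [[2, -7], [-7, 25]]  ->  [[61, -219], [-22, 79]]
... * rho(b^-1) = [[43, -18], [12, -5]]  ->  [[-5, -3], [2, 1]]
... * rho(a^-1) = [[25, 7], [7, 2]]  ->  [[-146, -41], [57, 16]]
... * rho(c) = [[4, 11], [-3, -8]]  ->  [[-461, -1278], [180, 499]]
... * rho(c) = [[4, 11], [-3, -8]]  ->  [[1990, 5153], [-777, -2012]]
... * rho(b) = [[-5, 18], [-12, 43]]  ->  [[-71786, 257399], [28029, -100502]]
... * rho(b) = [[-5, 18], [-12, 43]]  ->  [[-2729858, 9776009], [1065879, -3817064]]
... * rho(b) = [[-5, 18], [-12, 43]]  ->  [[-103662818, 371230943], [40475373, -144947930]]
... * rho(a^-1) = [[25, 7], [7, 2]]  ->  [[7046151, 16822160], [-2751185, -6568249]]
... * rho(a^-1) = [[25, 7], [7, 2]]  ->  [[293908895, 82967377], [-114757368, -32394793]]
... * rho(c) = [[4, 11], [-3, -8]]  ->  [[926733449, 2569258829], [-361845093, -1003172704]]
... * rho(b) = [[-5, 18], [-12, 43]]  ->  [[-35464773193, 127159331729], [13847297913, -49649637946]]
... * rho(c^-1) = [[-8, -11], [3, 4]]  ->  [[665196180731, 898749832039], [-259727297142, -350918828827]]
... * rho(a) = [[2, -7], [-7, 25]]  ->  [[-4960856462811, 17812372535858], [1936977207505, -6954879640681]]
tr = -4960856462811 + -6954879640681 = -11915736103492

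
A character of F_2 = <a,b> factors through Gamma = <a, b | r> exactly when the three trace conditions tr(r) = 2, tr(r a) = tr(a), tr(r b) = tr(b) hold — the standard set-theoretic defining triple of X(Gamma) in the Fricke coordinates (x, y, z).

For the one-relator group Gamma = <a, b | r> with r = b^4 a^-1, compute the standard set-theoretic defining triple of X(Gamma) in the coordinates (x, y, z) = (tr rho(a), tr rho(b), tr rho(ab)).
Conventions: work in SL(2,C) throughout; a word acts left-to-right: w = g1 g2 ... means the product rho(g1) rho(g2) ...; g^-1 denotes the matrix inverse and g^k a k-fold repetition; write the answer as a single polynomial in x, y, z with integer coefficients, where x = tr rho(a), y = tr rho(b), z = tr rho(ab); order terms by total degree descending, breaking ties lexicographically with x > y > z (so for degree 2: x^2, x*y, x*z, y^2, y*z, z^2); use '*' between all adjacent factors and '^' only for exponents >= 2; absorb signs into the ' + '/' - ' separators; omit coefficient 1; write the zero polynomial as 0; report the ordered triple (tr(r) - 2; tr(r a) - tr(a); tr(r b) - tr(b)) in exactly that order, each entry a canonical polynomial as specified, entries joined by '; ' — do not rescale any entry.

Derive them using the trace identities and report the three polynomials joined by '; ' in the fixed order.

trace(b^2) = trace(b)*trace(b) - trace(1) = y^2 - 2
so trace(b^3) = trace(b)*trace(b^2) - trace(b) = y^3 - 3*y
so trace(b^4) = trace(b)*trace(b^3) - trace(b^2) = y^4 - 4*y^2 + 2
so trace(a b^2) = trace(b)*trace(a b) - trace(a) = y*z - x
so trace(b a b^2) = trace(b)*trace(a b^2) - trace(a b) = y^2*z - x*y - z
trace(b^4 a) = trace(b)*trace(b a b^2) - trace(b a b) = y^3*z - x*y^2 - 2*y*z + x
trace(b^4 a^-1) = trace(b^4)*trace(a) - trace(b^4 a) = x*y^4 - y^3*z - 3*x*y^2 + 2*y*z + x
so trace(b^5) = trace(b)*trace(b^4) - trace(b^3) = y^5 - 5*y^3 + 5*y
reduce: trace(b^5 a) = trace(b)*trace(a b^4) - trace(a b^3) = y^4*z - x*y^3 - 3*y^2*z + 2*x*y + z
so trace(b^4 a^-1 b) = trace(b^5)*trace(a) - trace(b^5 a) = x*y^5 - y^4*z - 4*x*y^3 + 3*y^2*z + 3*x*y - z
assemble the triple (trace(r) - 2; trace(r a) - x; trace(r b) - y)

x*y^4 - y^3*z - 3*x*y^2 + 2*y*z + x - 2; y^4 - 4*y^2 - x + 2; x*y^5 - y^4*z - 4*x*y^3 + 3*y^2*z + 3*x*y - y - z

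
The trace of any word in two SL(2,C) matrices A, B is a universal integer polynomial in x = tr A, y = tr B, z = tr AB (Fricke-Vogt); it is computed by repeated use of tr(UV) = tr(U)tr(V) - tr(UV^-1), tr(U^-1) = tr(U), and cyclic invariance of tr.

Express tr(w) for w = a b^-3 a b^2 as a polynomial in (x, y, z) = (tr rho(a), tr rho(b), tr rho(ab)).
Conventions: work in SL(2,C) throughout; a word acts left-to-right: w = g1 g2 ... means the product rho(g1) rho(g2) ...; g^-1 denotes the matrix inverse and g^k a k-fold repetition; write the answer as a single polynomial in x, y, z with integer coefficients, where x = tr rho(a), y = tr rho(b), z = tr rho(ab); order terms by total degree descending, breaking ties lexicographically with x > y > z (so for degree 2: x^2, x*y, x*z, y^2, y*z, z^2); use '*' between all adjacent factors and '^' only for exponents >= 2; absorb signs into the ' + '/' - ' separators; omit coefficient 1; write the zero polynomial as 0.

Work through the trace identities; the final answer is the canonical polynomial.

x*y^4*z - x^2*y^3 - y^5 - y^3*z^2 - x*y^2*z + 2*x^2*y + 5*y^3 + y*z^2 - x*z - 5*y

next, tr(b^2 a) = tr(b) * tr(a b) - tr(a)   [square of b] = y*z - x
tr(b^2) = tr(b) * tr(b) - tr(1)   [square of b] = y^2 - 2
next, tr(a b^2 a) = tr(a) * tr(b^2 a) - tr(b^2)   [square of a] = x*y*z - x^2 - y^2 + 2
and tr(a b a b) = tr(a b) * tr(a b) - tr(1)   [split at a repeated a] = z^2 - 2
tr(a b a) = tr(a) * tr(b a) - tr(b)   [square of a] = x*z - y
and tr(a b^2 a b) = tr(b) * tr(a b a b) - tr(a b a)   [square of b] = y*z^2 - x*z - y
tr(b^-1 a b^2 a) = tr(a b^2 a) * tr(b) - tr(a b^2 a b)   [inverse elimination on b] = x*y^2*z - x^2*y - y^3 - y*z^2 + x*z + 3*y
and tr(b^-2 a b^2 a) = tr(b^-1 a b^2 a) * tr(b) - tr(b^-1 a b^2 a b)   [inverse elimination on b] = x*y^3*z - x^2*y^2 - y^4 - y^2*z^2 + x^2 + 4*y^2 - 2
and tr(a b^-3 a b^2) = tr(b^-2 a b^2 a) * tr(b) - tr(b^-2 a b^2 a b)   [inverse elimination on b] = x*y^4*z - x^2*y^3 - y^5 - y^3*z^2 - x*y^2*z + 2*x^2*y + 5*y^3 + y*z^2 - x*z - 5*y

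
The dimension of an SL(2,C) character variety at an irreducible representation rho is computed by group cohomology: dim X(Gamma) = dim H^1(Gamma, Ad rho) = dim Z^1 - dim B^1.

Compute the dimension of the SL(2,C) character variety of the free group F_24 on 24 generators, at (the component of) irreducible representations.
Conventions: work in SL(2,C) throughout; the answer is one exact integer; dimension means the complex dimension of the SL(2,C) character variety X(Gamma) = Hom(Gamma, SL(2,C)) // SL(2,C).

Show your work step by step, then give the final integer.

69

The free group F_24: 24 generators, no relators.
A cocycle picks one sl_2 vector per generator freely, giving dim Z^1 = 3*24 = 72.
Irreducibility makes the coboundary map sl_2 -> Z^1 injective (trivial centralizer), so dim B^1 = 3.
dim H^1 = 72 - 3 = 69, which is dim X.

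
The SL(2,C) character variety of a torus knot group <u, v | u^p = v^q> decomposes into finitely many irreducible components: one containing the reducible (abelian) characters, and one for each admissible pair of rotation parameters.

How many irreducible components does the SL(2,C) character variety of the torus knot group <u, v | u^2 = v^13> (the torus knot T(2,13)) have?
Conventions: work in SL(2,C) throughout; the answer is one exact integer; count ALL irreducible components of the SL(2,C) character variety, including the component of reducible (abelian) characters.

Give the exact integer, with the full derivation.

In the torus knot group T(2,13), u^2 = v^13 is central, so an irreducible representation sends it to +I or -I (Schur).
On an irreducible component, tr(u) is locked at 2*cos(pi*alpha/2) for some alpha in 1..1, and tr(v) at 2*cos(pi*beta/13) for some beta in 1..12.
Consistency of u^2 = (-1)^alpha I with v^13 = (-1)^beta I forces alpha = beta (mod 2).
Counting: 1 odd alphas x 6 odd betas + 0 even alphas x 6 even betas = 6 + 0 = 6.
components with irreducible characters: 6; plus the single component of reducible (abelian) characters: total 7.

7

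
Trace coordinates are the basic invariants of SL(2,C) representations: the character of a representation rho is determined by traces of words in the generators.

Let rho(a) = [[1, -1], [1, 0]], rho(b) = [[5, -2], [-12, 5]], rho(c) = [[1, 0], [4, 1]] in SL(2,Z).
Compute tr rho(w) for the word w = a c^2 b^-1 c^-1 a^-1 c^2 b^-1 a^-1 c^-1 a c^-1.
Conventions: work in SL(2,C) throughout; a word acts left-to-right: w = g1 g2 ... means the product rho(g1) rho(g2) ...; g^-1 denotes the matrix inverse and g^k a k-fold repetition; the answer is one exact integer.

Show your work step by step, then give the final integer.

rho(a) = [[1, -1], [1, 0]]
... * rho(c) = [[1, 0], [4, 1]]  ->  [[-3, -1], [1, 0]]
... * rho(c) = [[1, 0], [4, 1]]  ->  [[-7, -1], [1, 0]]
... * rho(b^-1) = [[5, 2], [12, 5]]  ->  [[-47, -19], [5, 2]]
... * rho(c^-1) = [[1, 0], [-4, 1]]  ->  [[29, -19], [-3, 2]]
... * rho(a^-1) = [[0, 1], [-1, 1]]  ->  [[19, 10], [-2, -1]]
... * rho(c) = [[1, 0], [4, 1]]  ->  [[59, 10], [-6, -1]]
... * rho(c) = [[1, 0], [4, 1]]  ->  [[99, 10], [-10, -1]]
... * rho(b^-1) = [[5, 2], [12, 5]]  ->  [[615, 248], [-62, -25]]
... * rho(a^-1) = [[0, 1], [-1, 1]]  ->  [[-248, 863], [25, -87]]
... * rho(c^-1) = [[1, 0], [-4, 1]]  ->  [[-3700, 863], [373, -87]]
... * rho(a) = [[1, -1], [1, 0]]  ->  [[-2837, 3700], [286, -373]]
... * rho(c^-1) = [[1, 0], [-4, 1]]  ->  [[-17637, 3700], [1778, -373]]
tr = -17637 + -373 = -18010

-18010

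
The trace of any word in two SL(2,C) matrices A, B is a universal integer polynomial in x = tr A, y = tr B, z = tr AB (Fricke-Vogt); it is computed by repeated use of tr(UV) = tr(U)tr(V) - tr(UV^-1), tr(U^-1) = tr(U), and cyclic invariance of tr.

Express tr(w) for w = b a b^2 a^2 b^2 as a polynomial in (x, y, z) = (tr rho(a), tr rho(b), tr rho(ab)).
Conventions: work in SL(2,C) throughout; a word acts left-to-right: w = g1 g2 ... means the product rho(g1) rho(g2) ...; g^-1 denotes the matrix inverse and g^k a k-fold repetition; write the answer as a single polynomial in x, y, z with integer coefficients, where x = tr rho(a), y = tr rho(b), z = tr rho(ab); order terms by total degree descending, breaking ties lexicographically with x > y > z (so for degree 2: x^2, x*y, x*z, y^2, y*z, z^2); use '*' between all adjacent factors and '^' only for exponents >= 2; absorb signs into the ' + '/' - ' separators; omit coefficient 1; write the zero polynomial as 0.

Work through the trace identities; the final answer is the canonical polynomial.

tr(a b a b) = tr(b a) * tr(b a) - tr(1)   [split at repeated b] = z^2 - 2
use: tr(a b a) = tr(a) * tr(b a) - tr(b) = x*z - y
tr(b a b a b) = tr(b) * tr(a b a b) - tr(a b a) = y*z^2 - x*z - y
apply: tr(a b^3 a b) = tr(b) * tr(b a b a b) - tr(b a b a) = y^2*z^2 - x*y*z - y^2 - z^2 + 2
tr(a b^2) = tr(b) * tr(a b) - tr(a) = y*z - x
tr(b^3 a) = tr(b) * tr(a b^2) - tr(a b) = y^2*z - x*y - z
use: tr(b^2) = tr(b) * tr(b) - tr(1) = y^2 - 2
tr(b^3) = tr(b) * tr(b^2) - tr(b) = y^3 - 3*y
use: tr(a b^3 a) = tr(a) * tr(b^3 a) - tr(b^3) = x*y^2*z - x^2*y - y^3 - x*z + 3*y
use: tr(b^3 a b^2 a) = tr(b) * tr(a b^3 a b) - tr(a b^3 a) = y^3*z^2 - 2*x*y^2*z + x^2*y - y*z^2 + x*z - y
use: tr(b^2 a b^2) = tr(b) * tr(b a b^2) - tr(b a b) = y^3*z - x*y^2 - 2*y*z + x
tr(b^3 a b^2) = tr(b) * tr(b^2 a b^2) - tr(b^2 a b) = y^4*z - x*y^3 - 3*y^2*z + 2*x*y + z
tr(b a b^2 a^2 b^2) = tr(a) * tr(b^3 a b^2 a) - tr(b^3 a b^2) = x*y^3*z^2 - 2*x^2*y^2*z - y^4*z + x^3*y + x*y^3 - x*y*z^2 + x^2*z + 3*y^2*z - 3*x*y - z

x*y^3*z^2 - 2*x^2*y^2*z - y^4*z + x^3*y + x*y^3 - x*y*z^2 + x^2*z + 3*y^2*z - 3*x*y - z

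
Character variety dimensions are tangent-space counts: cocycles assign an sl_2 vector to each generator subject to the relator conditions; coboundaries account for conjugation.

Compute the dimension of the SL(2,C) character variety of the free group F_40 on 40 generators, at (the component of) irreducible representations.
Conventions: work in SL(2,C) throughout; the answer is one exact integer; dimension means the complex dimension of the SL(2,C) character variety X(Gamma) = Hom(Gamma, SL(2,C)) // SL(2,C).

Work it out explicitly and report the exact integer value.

Here Gamma is free of rank 40 — no relator constrains a cocycle.
So Z^1 = (sl_2)^40 in full: dim Z^1 = 120.
dim B^1 = 3: the coboundary map is injective because an irreducible image has centralizer 0 in sl_2.
Therefore dim X = 120 - 3 = 117.

117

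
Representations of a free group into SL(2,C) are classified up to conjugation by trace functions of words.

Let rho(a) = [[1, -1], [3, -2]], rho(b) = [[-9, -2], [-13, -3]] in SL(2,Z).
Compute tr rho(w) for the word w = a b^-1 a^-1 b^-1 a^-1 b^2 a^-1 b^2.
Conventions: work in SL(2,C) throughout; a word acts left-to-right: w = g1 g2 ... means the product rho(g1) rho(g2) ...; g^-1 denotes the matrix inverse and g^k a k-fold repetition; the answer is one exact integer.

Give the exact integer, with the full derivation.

rho(a) = [[1, -1], [3, -2]]
... * rho(b^-1) = [[-3, 2], [13, -9]]  ->  [[-16, 11], [-35, 24]]
... * rho(a^-1) = [[-2, 1], [-3, 1]]  ->  [[-1, -5], [-2, -11]]
... * rho(b^-1) = [[-3, 2], [13, -9]]  ->  [[-62, 43], [-137, 95]]
... * rho(a^-1) = [[-2, 1], [-3, 1]]  ->  [[-5, -19], [-11, -42]]
... * rho(b) = [[-9, -2], [-13, -3]]  ->  [[292, 67], [645, 148]]
... * rho(b) = [[-9, -2], [-13, -3]]  ->  [[-3499, -785], [-7729, -1734]]
... * rho(a^-1) = [[-2, 1], [-3, 1]]  ->  [[9353, -4284], [20660, -9463]]
... * rho(b) = [[-9, -2], [-13, -3]]  ->  [[-28485, -5854], [-62921, -12931]]
... * rho(b) = [[-9, -2], [-13, -3]]  ->  [[332467, 74532], [734392, 164635]]
tr = 332467 + 164635 = 497102

497102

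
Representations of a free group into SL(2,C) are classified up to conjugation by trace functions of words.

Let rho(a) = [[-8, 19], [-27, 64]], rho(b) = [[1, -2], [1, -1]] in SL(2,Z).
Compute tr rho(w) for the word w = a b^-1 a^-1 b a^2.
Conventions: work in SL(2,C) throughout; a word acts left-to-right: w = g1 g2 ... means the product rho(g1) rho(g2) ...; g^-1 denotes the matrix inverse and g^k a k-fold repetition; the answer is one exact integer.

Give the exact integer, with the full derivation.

rho(a) = [[-8, 19], [-27, 64]]
... * rho(b^-1) = [[-1, 2], [-1, 1]]  ->  [[-11, 3], [-37, 10]]
... * rho(a^-1) = [[64, -19], [27, -8]]  ->  [[-623, 185], [-2098, 623]]
... * rho(b) = [[1, -2], [1, -1]]  ->  [[-438, 1061], [-1475, 3573]]
... * rho(a) = [[-8, 19], [-27, 64]]  ->  [[-25143, 59582], [-84671, 200647]]
... * rho(a) = [[-8, 19], [-27, 64]]  ->  [[-1407570, 3335531], [-4740101, 11232659]]
tr = -1407570 + 11232659 = 9825089

9825089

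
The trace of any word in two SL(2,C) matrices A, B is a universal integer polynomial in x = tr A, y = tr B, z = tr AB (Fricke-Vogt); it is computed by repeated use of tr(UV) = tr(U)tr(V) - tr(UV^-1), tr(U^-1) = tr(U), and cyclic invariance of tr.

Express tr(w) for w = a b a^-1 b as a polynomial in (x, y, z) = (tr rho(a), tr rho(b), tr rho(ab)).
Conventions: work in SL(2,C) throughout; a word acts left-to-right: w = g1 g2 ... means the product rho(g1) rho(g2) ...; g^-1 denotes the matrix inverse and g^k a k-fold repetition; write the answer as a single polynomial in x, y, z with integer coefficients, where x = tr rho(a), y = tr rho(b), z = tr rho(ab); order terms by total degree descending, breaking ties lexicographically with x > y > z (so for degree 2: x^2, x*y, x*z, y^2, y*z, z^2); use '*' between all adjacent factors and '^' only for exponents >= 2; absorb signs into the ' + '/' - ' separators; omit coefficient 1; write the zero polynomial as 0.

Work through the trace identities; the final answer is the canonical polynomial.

x*y*z - x^2 - z^2 + 2

next, trace(b a b) = trace(b) trace(a b) - trace(a)   [square of b] = y*z - x
trace(b a b a) = trace(b a) trace(b a) - trace(1)   [split at a repeated b] = z^2 - 2
and trace(a b a^-1 b) = trace(b a b) trace(a) - trace(b a b a)   [inverse elimination on a] = x*y*z - x^2 - z^2 + 2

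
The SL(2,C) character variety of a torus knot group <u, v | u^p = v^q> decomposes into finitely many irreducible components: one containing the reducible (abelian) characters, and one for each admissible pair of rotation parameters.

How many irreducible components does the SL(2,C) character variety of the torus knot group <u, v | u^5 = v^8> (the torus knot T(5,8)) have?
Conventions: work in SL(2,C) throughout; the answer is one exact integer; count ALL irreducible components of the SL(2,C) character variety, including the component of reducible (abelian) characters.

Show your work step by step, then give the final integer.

In the torus knot group T(5,8), u^5 = v^8 is central, so an irreducible representation sends it to +I or -I (Schur).
So on each irreducible component the traces are pinned: tr(u) = 2*cos(pi*alpha/5) with 1 <= alpha <= 4, tr(v) = 2*cos(pi*beta/8) with 1 <= beta <= 7.
The two central values (-1)^alpha I and (-1)^beta I must be the same matrix, so alpha and beta share a parity.
Enumerate parity-matched pairs: 2*4 odd-odd plus 2*3 even-even gives 14.
That is 14 components of irreducible characters, and with the reducible (abelian) component the total is 15.

15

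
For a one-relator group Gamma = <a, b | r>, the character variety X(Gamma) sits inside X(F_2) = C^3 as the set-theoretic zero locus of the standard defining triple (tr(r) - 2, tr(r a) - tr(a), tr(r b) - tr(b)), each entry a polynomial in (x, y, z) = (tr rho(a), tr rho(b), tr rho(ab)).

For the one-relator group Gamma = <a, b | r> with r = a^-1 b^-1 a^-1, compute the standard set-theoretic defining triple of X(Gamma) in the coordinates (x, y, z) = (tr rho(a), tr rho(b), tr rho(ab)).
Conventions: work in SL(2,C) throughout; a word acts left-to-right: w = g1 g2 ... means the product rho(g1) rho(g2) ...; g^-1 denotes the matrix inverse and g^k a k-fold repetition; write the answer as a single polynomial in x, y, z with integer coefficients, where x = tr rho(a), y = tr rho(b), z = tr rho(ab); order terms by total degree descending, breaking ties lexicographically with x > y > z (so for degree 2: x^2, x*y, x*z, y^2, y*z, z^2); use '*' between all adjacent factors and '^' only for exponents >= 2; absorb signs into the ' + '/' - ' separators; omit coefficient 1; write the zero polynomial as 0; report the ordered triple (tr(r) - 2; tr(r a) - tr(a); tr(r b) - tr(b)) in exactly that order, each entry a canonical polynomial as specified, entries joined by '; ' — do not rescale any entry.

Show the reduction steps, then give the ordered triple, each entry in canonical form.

x*z - y - 2; -x + z; x*y*z - y^2 - z^2 - y + 2

use: trace(a^-1) = trace(a) = x
trace(a^-1 b) = trace(b) * trace(a) - trace(b a)  (eliminate a^-1) = x*y - z
apply: trace(a^-1 b^-1) = trace(a^-1) * trace(b) - trace(a^-1 b)  (eliminate b^-1) = z
trace(a^-1 b^-1 a^-1) = trace(a^-1 b^-1) * trace(a) - trace(a^-1 b^-1 a)  (eliminate a^-1) = x*z - y
use: trace(b a b) = trace(b) * trace(a b) - trace(a) = y*z - x
trace(b a b a) = trace(b a) * trace(b a) - trace(1) = z^2 - 2
trace(a b a^-1 b) = trace(b a b) * trace(a) - trace(b a b a) = x*y*z - x^2 - z^2 + 2
trace(b a^-1 b^-1 a) = trace(a b a^-1) * trace(b) - trace(a b a^-1 b) = -x*y*z + x^2 + y^2 + z^2 - 2
apply: trace(a^-1 b^-1 a^-1 b) = trace(b a^-1 b^-1) * trace(a) - trace(b a^-1 b^-1 a) = x*y*z - y^2 - z^2 + 2
assemble the triple (trace(r) - 2; trace(r a) - x; trace(r b) - y)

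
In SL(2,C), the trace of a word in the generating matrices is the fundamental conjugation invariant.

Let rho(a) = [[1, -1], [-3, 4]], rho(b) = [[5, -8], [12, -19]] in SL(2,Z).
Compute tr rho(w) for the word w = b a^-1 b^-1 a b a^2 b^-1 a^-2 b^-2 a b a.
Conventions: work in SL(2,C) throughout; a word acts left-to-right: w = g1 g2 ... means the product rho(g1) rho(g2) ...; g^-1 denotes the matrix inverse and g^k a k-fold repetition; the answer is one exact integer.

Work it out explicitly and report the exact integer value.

rho(b) = [[5, -8], [12, -19]]
... * rho(a^-1) = [[4, 1], [3, 1]]  ->  [[-4, -3], [-9, -7]]
... * rho(b^-1) = [[-19, 8], [-12, 5]]  ->  [[112, -47], [255, -107]]
... * rho(a) = [[1, -1], [-3, 4]]  ->  [[253, -300], [576, -683]]
... * rho(b) = [[5, -8], [12, -19]]  ->  [[-2335, 3676], [-5316, 8369]]
... * rho(a) = [[1, -1], [-3, 4]]  ->  [[-13363, 17039], [-30423, 38792]]
... * rho(a) = [[1, -1], [-3, 4]]  ->  [[-64480, 81519], [-146799, 185591]]
... * rho(b^-1) = [[-19, 8], [-12, 5]]  ->  [[246892, -108245], [562089, -246437]]
... * rho(a^-1) = [[4, 1], [3, 1]]  ->  [[662833, 138647], [1509045, 315652]]
... * rho(a^-1) = [[4, 1], [3, 1]]  ->  [[3067273, 801480], [6983136, 1824697]]
... * rho(b^-1) = [[-19, 8], [-12, 5]]  ->  [[-67895947, 28545584], [-154575948, 64988573]]
... * rho(b^-1) = [[-19, 8], [-12, 5]]  ->  [[947475985, -400439656], [2157080136, -911664719]]
... * rho(a) = [[1, -1], [-3, 4]]  ->  [[2148794953, -2549234609], [4892074293, -5803739012]]
... * rho(b) = [[5, -8], [12, -19]]  ->  [[-19846840543, 31245097947], [-45184496679, 71134446884]]
... * rho(a) = [[1, -1], [-3, 4]]  ->  [[-113582134384, 144827232331], [-258587837331, 329722284215]]
tr = -113582134384 + 329722284215 = 216140149831

216140149831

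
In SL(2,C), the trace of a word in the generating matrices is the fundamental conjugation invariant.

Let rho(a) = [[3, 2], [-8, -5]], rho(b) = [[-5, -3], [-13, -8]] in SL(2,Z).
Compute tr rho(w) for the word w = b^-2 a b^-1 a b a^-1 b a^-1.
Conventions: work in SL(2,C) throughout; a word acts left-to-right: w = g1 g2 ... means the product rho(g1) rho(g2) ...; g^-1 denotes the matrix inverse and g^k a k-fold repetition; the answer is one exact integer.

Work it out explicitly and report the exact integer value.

-11713

rho(b^-1) = [[-8, 3], [13, -5]]
... * rho(b^-1) = [[-8, 3], [13, -5]]  ->  [[103, -39], [-169, 64]]
... * rho(a) = [[3, 2], [-8, -5]]  ->  [[621, 401], [-1019, -658]]
... * rho(b^-1) = [[-8, 3], [13, -5]]  ->  [[245, -142], [-402, 233]]
... * rho(a) = [[3, 2], [-8, -5]]  ->  [[1871, 1200], [-3070, -1969]]
... * rho(b) = [[-5, -3], [-13, -8]]  ->  [[-24955, -15213], [40947, 24962]]
... * rho(a^-1) = [[-5, -2], [8, 3]]  ->  [[3071, 4271], [-5039, -7008]]
... * rho(b) = [[-5, -3], [-13, -8]]  ->  [[-70878, -43381], [116299, 71181]]
... * rho(a^-1) = [[-5, -2], [8, 3]]  ->  [[7342, 11613], [-12047, -19055]]
tr = 7342 + -19055 = -11713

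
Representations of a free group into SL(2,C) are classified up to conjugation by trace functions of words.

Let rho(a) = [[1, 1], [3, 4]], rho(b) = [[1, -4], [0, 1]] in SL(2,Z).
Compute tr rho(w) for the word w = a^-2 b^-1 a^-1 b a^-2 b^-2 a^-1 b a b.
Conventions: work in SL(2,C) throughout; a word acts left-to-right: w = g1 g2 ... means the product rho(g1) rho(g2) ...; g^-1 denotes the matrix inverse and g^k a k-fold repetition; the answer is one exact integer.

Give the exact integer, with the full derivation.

-8271715

rho(a^-1) = [[4, -1], [-3, 1]]
... * rho(a^-1) = [[4, -1], [-3, 1]]  ->  [[19, -5], [-15, 4]]
... * rho(b^-1) = [[1, 4], [0, 1]]  ->  [[19, 71], [-15, -56]]
... * rho(a^-1) = [[4, -1], [-3, 1]]  ->  [[-137, 52], [108, -41]]
... * rho(b) = [[1, -4], [0, 1]]  ->  [[-137, 600], [108, -473]]
... * rho(a^-1) = [[4, -1], [-3, 1]]  ->  [[-2348, 737], [1851, -581]]
... * rho(a^-1) = [[4, -1], [-3, 1]]  ->  [[-11603, 3085], [9147, -2432]]
... * rho(b^-1) = [[1, 4], [0, 1]]  ->  [[-11603, -43327], [9147, 34156]]
... * rho(b^-1) = [[1, 4], [0, 1]]  ->  [[-11603, -89739], [9147, 70744]]
... * rho(a^-1) = [[4, -1], [-3, 1]]  ->  [[222805, -78136], [-175644, 61597]]
... * rho(b) = [[1, -4], [0, 1]]  ->  [[222805, -969356], [-175644, 764173]]
... * rho(a) = [[1, 1], [3, 4]]  ->  [[-2685263, -3654619], [2116875, 2881048]]
... * rho(b) = [[1, -4], [0, 1]]  ->  [[-2685263, 7086433], [2116875, -5586452]]
tr = -2685263 + -5586452 = -8271715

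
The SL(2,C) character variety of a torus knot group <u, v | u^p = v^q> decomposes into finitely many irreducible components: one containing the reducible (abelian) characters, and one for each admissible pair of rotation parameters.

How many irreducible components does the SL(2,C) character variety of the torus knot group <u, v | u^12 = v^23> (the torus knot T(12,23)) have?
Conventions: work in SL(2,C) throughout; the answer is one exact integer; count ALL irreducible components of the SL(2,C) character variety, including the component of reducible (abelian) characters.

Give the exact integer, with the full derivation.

122

For T(12,23): irreducibility forces the central element u^12 = v^23 to one of +I, -I.
So on each irreducible component the traces are pinned: tr(u) = 2*cos(pi*alpha/12) with 1 <= alpha <= 11, tr(v) = 2*cos(pi*beta/23) with 1 <= beta <= 22.
Consistency of u^12 = (-1)^alpha I with v^23 = (-1)^beta I forces alpha = beta (mod 2).
Enumerate parity-matched pairs: 6*11 odd-odd plus 5*11 even-even gives 121.
Total: 121 irreducible-character components + 1 reducible (abelian) component = 122.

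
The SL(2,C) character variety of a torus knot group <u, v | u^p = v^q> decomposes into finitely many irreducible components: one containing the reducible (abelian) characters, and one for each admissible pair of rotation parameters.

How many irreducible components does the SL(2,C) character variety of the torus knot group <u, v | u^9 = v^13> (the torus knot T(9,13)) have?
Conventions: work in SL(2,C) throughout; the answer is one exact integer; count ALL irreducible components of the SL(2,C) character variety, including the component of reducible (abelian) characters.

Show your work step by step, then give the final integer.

49

For T(9,13): irreducibility forces the central element u^9 = v^13 to one of +I, -I.
This locks tr(u) to 2*cos(pi*alpha/9), alpha in 1..8, and tr(v) to 2*cos(pi*beta/13), beta in 1..12, on each component of irreducible characters.
Consistency of u^9 = (-1)^alpha I with v^13 = (-1)^beta I forces alpha = beta (mod 2).
Enumerate parity-matched pairs: 4*6 odd-odd plus 4*6 even-even gives 48.
components with irreducible characters: 48; plus the single component of reducible (abelian) characters: total 49.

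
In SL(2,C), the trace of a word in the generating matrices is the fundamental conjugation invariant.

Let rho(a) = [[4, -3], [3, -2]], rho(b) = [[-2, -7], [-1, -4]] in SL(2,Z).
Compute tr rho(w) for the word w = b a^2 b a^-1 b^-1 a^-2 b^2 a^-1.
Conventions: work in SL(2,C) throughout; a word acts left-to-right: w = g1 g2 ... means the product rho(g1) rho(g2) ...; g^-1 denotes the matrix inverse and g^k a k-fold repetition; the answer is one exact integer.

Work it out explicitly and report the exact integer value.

rho(b) = [[-2, -7], [-1, -4]]
... * rho(a) = [[4, -3], [3, -2]]  ->  [[-29, 20], [-16, 11]]
... * rho(a) = [[4, -3], [3, -2]]  ->  [[-56, 47], [-31, 26]]
... * rho(b) = [[-2, -7], [-1, -4]]  ->  [[65, 204], [36, 113]]
... * rho(a^-1) = [[-2, 3], [-3, 4]]  ->  [[-742, 1011], [-411, 560]]
... * rho(b^-1) = [[-4, 7], [1, -2]]  ->  [[3979, -7216], [2204, -3997]]
... * rho(a^-1) = [[-2, 3], [-3, 4]]  ->  [[13690, -16927], [7583, -9376]]
... * rho(a^-1) = [[-2, 3], [-3, 4]]  ->  [[23401, -26638], [12962, -14755]]
... * rho(b) = [[-2, -7], [-1, -4]]  ->  [[-20164, -57255], [-11169, -31714]]
... * rho(b) = [[-2, -7], [-1, -4]]  ->  [[97583, 370168], [54052, 205039]]
... * rho(a^-1) = [[-2, 3], [-3, 4]]  ->  [[-1305670, 1773421], [-723221, 982312]]
tr = -1305670 + 982312 = -323358

-323358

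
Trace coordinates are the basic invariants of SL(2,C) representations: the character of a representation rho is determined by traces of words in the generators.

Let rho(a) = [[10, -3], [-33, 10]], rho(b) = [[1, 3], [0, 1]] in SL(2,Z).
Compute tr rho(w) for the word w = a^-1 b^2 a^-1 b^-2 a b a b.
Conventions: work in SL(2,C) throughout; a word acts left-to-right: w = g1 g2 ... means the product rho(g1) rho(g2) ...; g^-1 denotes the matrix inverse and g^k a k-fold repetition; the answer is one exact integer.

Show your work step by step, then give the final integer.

rho(a^-1) = [[10, 3], [33, 10]]
... * rho(b) = [[1, 3], [0, 1]]  ->  [[10, 33], [33, 109]]
... * rho(b) = [[1, 3], [0, 1]]  ->  [[10, 63], [33, 208]]
... * rho(a^-1) = [[10, 3], [33, 10]]  ->  [[2179, 660], [7194, 2179]]
... * rho(b^-1) = [[1, -3], [0, 1]]  ->  [[2179, -5877], [7194, -19403]]
... * rho(b^-1) = [[1, -3], [0, 1]]  ->  [[2179, -12414], [7194, -40985]]
... * rho(a) = [[10, -3], [-33, 10]]  ->  [[431452, -130677], [1424445, -431432]]
... * rho(b) = [[1, 3], [0, 1]]  ->  [[431452, 1163679], [1424445, 3841903]]
... * rho(a) = [[10, -3], [-33, 10]]  ->  [[-34086887, 10342434], [-112538349, 34145695]]
... * rho(b) = [[1, 3], [0, 1]]  ->  [[-34086887, -91918227], [-112538349, -303469352]]
tr = -34086887 + -303469352 = -337556239

-337556239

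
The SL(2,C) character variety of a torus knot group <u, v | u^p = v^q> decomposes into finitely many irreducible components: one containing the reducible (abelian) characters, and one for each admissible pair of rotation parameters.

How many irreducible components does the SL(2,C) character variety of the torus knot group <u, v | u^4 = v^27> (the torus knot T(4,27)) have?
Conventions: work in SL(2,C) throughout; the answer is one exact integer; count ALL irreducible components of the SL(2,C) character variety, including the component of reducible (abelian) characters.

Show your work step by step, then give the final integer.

In the torus knot group T(4,27), u^4 = v^27 is central, so an irreducible representation sends it to +I or -I (Schur).
So on each irreducible component the traces are pinned: tr(u) = 2*cos(pi*alpha/4) with 1 <= alpha <= 3, tr(v) = 2*cos(pi*beta/27) with 1 <= beta <= 26.
Consistency of u^4 = (-1)^alpha I with v^27 = (-1)^beta I forces alpha = beta (mod 2).
Counting: 2 odd alphas x 13 odd betas + 1 even alphas x 13 even betas = 26 + 13 = 39.
That is 39 components of irreducible characters, and with the reducible (abelian) component the total is 40.

40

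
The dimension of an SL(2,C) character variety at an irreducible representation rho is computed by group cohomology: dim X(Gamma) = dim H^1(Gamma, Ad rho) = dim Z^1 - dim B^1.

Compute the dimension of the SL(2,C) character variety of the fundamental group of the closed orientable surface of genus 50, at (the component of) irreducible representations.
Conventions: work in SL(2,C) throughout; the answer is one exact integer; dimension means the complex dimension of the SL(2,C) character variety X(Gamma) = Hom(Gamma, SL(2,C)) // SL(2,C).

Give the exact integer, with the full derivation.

294

The genus-50 surface group: 2g = 100 generators, one relator prod [a_i, b_i].
Unconstrained cocycle data is one sl_2 vector per generator (300 dimensions), cut by the relator condition d_2(z) = 0.
H^2 = coker(d_2) is dual to H^0 = 0 at irreducible rho (Poincare duality), so d_2 is onto: dim Z^1 = 297.
As always at irreducible rho, dim B^1 = 3.
dim X = dim H^1 = 297 - 3 = 294.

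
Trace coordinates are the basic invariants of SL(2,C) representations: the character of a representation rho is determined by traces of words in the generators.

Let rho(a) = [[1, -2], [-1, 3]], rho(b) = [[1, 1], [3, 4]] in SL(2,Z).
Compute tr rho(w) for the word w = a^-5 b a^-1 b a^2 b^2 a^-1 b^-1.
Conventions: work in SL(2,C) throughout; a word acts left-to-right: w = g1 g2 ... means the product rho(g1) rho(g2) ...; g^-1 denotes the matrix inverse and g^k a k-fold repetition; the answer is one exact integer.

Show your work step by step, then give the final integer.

rho(a^-1) = [[3, 2], [1, 1]]
... * rho(a^-1) = [[3, 2], [1, 1]]  ->  [[11, 8], [4, 3]]
... * rho(a^-1) = [[3, 2], [1, 1]]  ->  [[41, 30], [15, 11]]
... * rho(a^-1) = [[3, 2], [1, 1]]  ->  [[153, 112], [56, 41]]
... * rho(a^-1) = [[3, 2], [1, 1]]  ->  [[571, 418], [209, 153]]
... * rho(b) = [[1, 1], [3, 4]]  ->  [[1825, 2243], [668, 821]]
... * rho(a^-1) = [[3, 2], [1, 1]]  ->  [[7718, 5893], [2825, 2157]]
... * rho(b) = [[1, 1], [3, 4]]  ->  [[25397, 31290], [9296, 11453]]
... * rho(a) = [[1, -2], [-1, 3]]  ->  [[-5893, 43076], [-2157, 15767]]
... * rho(a) = [[1, -2], [-1, 3]]  ->  [[-48969, 141014], [-17924, 51615]]
... * rho(b) = [[1, 1], [3, 4]]  ->  [[374073, 515087], [136921, 188536]]
... * rho(b) = [[1, 1], [3, 4]]  ->  [[1919334, 2434421], [702529, 891065]]
... * rho(a^-1) = [[3, 2], [1, 1]]  ->  [[8192423, 6273089], [2998652, 2296123]]
... * rho(b^-1) = [[4, -1], [-3, 1]]  ->  [[13950425, -1919334], [5106239, -702529]]
tr = 13950425 + -702529 = 13247896

13247896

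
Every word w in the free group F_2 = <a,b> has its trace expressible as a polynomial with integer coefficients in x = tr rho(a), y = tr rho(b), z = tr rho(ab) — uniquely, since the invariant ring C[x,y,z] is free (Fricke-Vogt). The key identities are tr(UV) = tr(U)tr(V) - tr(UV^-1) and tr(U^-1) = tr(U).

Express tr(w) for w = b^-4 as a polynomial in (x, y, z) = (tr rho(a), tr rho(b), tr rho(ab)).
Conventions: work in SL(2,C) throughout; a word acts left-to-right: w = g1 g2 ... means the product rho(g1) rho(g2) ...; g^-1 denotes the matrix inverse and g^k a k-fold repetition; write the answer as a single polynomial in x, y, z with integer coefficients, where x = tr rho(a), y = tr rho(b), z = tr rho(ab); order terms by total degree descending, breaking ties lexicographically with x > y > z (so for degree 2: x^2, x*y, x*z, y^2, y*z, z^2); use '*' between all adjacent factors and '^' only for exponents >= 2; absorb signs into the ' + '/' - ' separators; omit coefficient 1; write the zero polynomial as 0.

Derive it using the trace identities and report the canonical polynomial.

reduce: trace(b^-1) = trace(b) = y
reduce: trace(b^-2) = trace(b^-1) * trace(b) - trace(1) = y^2 - 2
so trace(b^-3) = trace(b^-2) * trace(b) - trace(b^-1) = y^3 - 3*y
trace(b^-4) = trace(b^-3) * trace(b) - trace(b^-2) = y^4 - 4*y^2 + 2

y^4 - 4*y^2 + 2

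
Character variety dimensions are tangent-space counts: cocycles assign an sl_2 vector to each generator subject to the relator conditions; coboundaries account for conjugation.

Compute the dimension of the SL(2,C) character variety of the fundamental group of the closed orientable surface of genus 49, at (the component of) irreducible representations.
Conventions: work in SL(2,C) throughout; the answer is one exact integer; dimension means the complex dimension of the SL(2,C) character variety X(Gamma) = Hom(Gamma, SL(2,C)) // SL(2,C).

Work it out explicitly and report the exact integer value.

pi_1 of the closed genus-49 surface has 98 generators bound by the single product-of-commutators relator.
A cocycle assigns one sl_2 vector per generator subject to the relator condition d_2(z) = 0: dim of the unconstrained space is 3*2g = 294.
H^2 = coker(d_2) is dual to H^0 = 0 at irreducible rho (Poincare duality), so d_2 is onto: dim Z^1 = 291.
dim B^1 = 3 (coboundaries, injective at irreducible rho).
dim H^1 = 291 - 3 = 288 = dim X.

288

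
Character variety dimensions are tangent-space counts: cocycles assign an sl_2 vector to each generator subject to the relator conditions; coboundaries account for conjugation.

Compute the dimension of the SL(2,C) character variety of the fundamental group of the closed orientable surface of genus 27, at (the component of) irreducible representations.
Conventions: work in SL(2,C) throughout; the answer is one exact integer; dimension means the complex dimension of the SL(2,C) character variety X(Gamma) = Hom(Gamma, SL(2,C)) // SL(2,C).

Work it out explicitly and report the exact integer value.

Gamma = pi_1(Sigma_27) = < a_1, b_1, ..., a_27, b_27 | prod [a_i, b_i] > has 2g = 54 generators and 1 relator.
Before the relator condition, cocycle space has dim 3*54 = 162.
d_2 is surjective at irreducible rho (its cokernel H^2 is dual to H^0 = 0), so dim Z^1 = 162 - 3 = 159.
As always at irreducible rho, dim B^1 = 3.
dim X = dim H^1 = 159 - 3 = 156.

156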